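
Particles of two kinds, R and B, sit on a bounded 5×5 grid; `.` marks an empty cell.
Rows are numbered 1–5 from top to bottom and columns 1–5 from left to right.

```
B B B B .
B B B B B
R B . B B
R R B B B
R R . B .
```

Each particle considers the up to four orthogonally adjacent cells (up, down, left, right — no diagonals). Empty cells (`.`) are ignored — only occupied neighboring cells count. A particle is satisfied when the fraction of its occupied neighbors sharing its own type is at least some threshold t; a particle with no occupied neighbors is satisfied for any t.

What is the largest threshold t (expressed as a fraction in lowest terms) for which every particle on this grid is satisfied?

Row 1: (1,1)B 2/2 · (1,2)B 3/3 · (1,3)B 3/3 · (1,4)B 2/2
Row 2: (2,1)B 2/3 · (2,2)B 4/4 · (2,3)B 3/3 · (2,4)B 4/4 · (2,5)B 2/2
Row 3: (3,1)R 1/3 · (3,2)B 1/3 · (3,4)B 3/3 · (3,5)B 3/3
Row 4: (4,1)R 3/3 · (4,2)R 2/4 · (4,3)B 1/2 · (4,4)B 4/4 · (4,5)B 2/2
Row 5: (5,1)R 2/2 · (5,2)R 2/2 · (5,4)B 1/1
The smallest same-type fraction is 1/3 at (3,1), which reduces to 1/3. Any threshold above that leaves this particle unsatisfied.

1/3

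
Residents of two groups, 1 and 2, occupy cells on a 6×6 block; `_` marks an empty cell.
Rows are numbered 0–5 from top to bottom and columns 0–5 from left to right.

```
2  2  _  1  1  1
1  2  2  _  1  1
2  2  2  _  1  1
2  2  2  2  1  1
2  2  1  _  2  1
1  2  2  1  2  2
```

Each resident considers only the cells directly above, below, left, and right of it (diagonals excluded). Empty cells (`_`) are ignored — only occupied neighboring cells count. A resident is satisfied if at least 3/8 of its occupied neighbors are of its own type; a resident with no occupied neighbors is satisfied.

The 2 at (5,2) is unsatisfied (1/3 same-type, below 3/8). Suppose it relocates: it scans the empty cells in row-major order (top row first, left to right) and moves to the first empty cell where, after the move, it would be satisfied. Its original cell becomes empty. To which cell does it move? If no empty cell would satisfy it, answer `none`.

Vacating (5,2). Empty cells in order:
  (0,2): 2/3 same-type → satisfied — stop here.

(0,2)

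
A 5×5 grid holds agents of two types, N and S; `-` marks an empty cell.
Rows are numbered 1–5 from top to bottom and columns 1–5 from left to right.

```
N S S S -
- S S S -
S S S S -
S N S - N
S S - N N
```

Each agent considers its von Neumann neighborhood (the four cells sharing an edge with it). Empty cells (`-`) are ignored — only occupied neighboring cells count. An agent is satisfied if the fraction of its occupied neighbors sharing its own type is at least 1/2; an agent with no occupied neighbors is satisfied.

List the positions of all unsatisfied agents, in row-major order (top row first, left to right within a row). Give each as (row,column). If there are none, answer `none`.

(1,1), (4,2)

Row 1: (1,1)N 0/1 unhappy · (1,2)S 2/3 ok · (1,3)S 3/3 ok · (1,4)S 2/2 ok
Row 2: (2,2)S 3/3 ok · (2,3)S 4/4 ok · (2,4)S 3/3 ok
Row 3: (3,1)S 2/2 ok · (3,2)S 3/4 ok · (3,3)S 4/4 ok · (3,4)S 2/2 ok
Row 4: (4,1)S 2/3 ok · (4,2)N 0/4 unhappy · (4,3)S 1/2 ok · (4,5)N 1/1 ok
Row 5: (5,1)S 2/2 ok · (5,2)S 1/2 ok · (5,4)N 1/1 ok · (5,5)N 2/2 ok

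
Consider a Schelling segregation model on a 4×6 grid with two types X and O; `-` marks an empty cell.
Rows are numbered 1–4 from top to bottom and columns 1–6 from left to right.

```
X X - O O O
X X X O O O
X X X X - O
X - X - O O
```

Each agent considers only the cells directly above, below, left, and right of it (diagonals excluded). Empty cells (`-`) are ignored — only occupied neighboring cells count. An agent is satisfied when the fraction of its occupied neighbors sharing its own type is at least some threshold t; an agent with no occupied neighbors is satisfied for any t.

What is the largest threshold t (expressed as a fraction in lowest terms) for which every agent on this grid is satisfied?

1/2

Row 1: (1,1)X 2/2 · (1,2)X 2/2 · (1,4)O 2/2 · (1,5)O 3/3 · (1,6)O 2/2
Row 2: (2,1)X 3/3 · (2,2)X 4/4 · (2,3)X 2/3 · (2,4)O 2/4 · (2,5)O 3/3 · (2,6)O 3/3
Row 3: (3,1)X 3/3 · (3,2)X 3/3 · (3,3)X 4/4 · (3,4)X 1/2 · (3,6)O 2/2
Row 4: (4,1)X 1/1 · (4,3)X 1/1 · (4,5)O 1/1 · (4,6)O 2/2
The smallest same-type fraction is 2/4 at (2,4), which reduces to 1/2. Any threshold above that leaves this agent unsatisfied.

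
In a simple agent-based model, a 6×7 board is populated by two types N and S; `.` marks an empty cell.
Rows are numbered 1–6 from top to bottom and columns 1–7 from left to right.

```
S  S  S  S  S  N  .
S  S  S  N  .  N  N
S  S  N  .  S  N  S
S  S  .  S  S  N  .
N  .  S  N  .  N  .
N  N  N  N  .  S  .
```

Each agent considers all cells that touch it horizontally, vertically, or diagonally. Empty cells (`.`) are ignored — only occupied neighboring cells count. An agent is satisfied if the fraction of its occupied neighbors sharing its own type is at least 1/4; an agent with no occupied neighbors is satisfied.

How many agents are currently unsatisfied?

Row 1: (1,1)S 3/3 ok · (1,2)S 5/5 ok · (1,3)S 4/5 ok · (1,4)S 3/4 ok · (1,5)S 1/4 ok · (1,6)N 2/3 ok
Row 2: (2,1)S 5/5 ok · (2,2)S 7/8 ok · (2,3)S 5/7 ok · (2,4)N 1/6 unhappy · (2,6)N 3/6 ok · (2,7)N 3/4 ok
Row 3: (3,1)S 5/5 ok · (3,2)S 6/7 ok · (3,3)N 1/6 unhappy · (3,5)S 2/6 ok · (3,6)N 3/6 ok · (3,7)S 0/4 unhappy
Row 4: (4,1)S 3/4 ok · (4,2)S 4/6 ok · (4,4)S 3/5 ok · (4,5)S 2/6 ok · (4,6)N 2/5 ok
Row 5: (5,1)N 2/4 ok · (5,3)S 2/6 ok · (5,4)N 2/5 ok · (5,6)N 1/3 ok
Row 6: (6,1)N 2/2 ok · (6,2)N 3/4 ok · (6,3)N 3/4 ok · (6,4)N 2/3 ok · (6,6)S 0/1 unhappy
Unsatisfied: (2,4), (3,3), (3,7), (6,6) — 4 in total.

4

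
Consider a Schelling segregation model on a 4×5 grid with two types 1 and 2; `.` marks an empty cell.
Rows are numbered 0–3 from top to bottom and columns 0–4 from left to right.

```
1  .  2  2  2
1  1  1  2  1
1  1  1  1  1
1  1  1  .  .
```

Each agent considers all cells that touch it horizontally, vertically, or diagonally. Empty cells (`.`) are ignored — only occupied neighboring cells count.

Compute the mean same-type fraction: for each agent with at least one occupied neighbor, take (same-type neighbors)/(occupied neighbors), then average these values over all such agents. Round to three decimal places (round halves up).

Row 0: (0,0)1 2/2 · (0,2)2 2/4 · (0,3)2 3/5 · (0,4)2 2/3
Row 1: (1,0)1 4/4 · (1,1)1 6/7 · (1,2)1 4/7 · (1,3)2 3/8 · (1,4)1 2/5
Row 2: (2,0)1 5/5 · (2,1)1 8/8 · (2,2)1 6/7 · (2,3)1 5/6 · (2,4)1 2/3
Row 3: (3,0)1 3/3 · (3,1)1 5/5 · (3,2)1 4/4
Sum over 17 agents: 2/2 + 2/4 + 3/5 + 2/3 + 4/4 + 6/7 + 4/7 + 3/8 + 2/5 + 5/5 + 8/8 + 6/7 + 5/6 + 2/3 + 3/3 + 5/5 + 4/4 = 2239/168; mean = 2239/168 ÷ 17 = 2239/2856 = 0.783963… → 0.784.

0.784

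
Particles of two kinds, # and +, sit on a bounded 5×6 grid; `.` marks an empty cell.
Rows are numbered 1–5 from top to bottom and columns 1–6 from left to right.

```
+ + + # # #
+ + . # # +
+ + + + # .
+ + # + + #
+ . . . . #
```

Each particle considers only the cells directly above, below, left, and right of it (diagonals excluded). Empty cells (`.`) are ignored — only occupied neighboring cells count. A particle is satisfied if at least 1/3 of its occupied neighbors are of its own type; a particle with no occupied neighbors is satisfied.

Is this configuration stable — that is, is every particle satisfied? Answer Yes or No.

(1,1)+ 2/2 ok
(1,2)+ 3/3 ok
(1,3)+ 1/2 ok
(1,4)# 2/3 ok
(1,5)# 3/3 ok
(1,6)# 1/2 ok
(2,1)+ 3/3 ok
(2,2)+ 3/3 ok
(2,4)# 2/3 ok
(2,5)# 3/4 ok
(2,6)+ 0/2 unhappy
(3,1)+ 3/3 ok
(3,2)+ 4/4 ok
(3,3)+ 2/3 ok
(3,4)+ 2/4 ok
(3,5)# 1/3 ok
(4,1)+ 3/3 ok
(4,2)+ 2/3 ok
(4,3)# 0/3 unhappy
(4,4)+ 2/3 ok
(4,5)+ 1/3 ok
(4,6)# 1/2 ok
(5,1)+ 1/1 ok
(5,6)# 1/1 ok
For instance (2,6) has only 0/2 same-type neighbors, below 1/3.

No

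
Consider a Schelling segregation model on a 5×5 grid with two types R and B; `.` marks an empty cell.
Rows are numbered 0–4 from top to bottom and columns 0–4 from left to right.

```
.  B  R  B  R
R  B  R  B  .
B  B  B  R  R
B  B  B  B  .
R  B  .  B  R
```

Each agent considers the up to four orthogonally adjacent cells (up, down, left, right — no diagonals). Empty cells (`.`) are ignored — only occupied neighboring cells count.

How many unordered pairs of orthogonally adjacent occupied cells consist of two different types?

14

Scan each occupied cell's neighbors to the right and below so each pair is counted once.
Row 0: B(0,1)–R(0,2)≠ B(0,1)–B(1,1)= R(0,2)–B(0,3)≠ R(0,2)–R(1,2)= B(0,3)–R(0,4)≠ B(0,3)–B(1,3)=  → 3/6 unlike.
Row 1: R(1,0)–B(1,1)≠ R(1,0)–B(2,0)≠ B(1,1)–R(1,2)≠ B(1,1)–B(2,1)= R(1,2)–B(1,3)≠ R(1,2)–B(2,2)≠ B(1,3)–R(2,3)≠  → 6/7 unlike.
Row 2: B(2,0)–B(2,1)= B(2,0)–B(3,0)= B(2,1)–B(2,2)= B(2,1)–B(3,1)= B(2,2)–R(2,3)≠ B(2,2)–B(3,2)= R(2,3)–R(2,4)= R(2,3)–B(3,3)≠  → 2/8 unlike.
Row 3: B(3,0)–B(3,1)= B(3,0)–R(4,0)≠ B(3,1)–B(3,2)= B(3,1)–B(4,1)= B(3,2)–B(3,3)= B(3,3)–B(4,3)=  → 1/6 unlike.
Row 4: R(4,0)–B(4,1)≠ B(4,3)–R(4,4)≠  → 2/2 unlike.
Total adjacent occupied pairs: 29; unlike-type pairs: 14.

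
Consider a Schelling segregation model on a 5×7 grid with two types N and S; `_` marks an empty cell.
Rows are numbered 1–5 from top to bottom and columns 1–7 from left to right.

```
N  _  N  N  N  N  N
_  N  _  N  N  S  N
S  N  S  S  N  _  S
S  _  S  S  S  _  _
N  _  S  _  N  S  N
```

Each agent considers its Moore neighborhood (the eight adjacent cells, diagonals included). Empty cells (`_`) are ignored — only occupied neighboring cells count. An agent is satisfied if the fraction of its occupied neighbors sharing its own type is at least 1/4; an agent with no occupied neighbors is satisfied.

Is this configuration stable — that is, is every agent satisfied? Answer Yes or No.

No

Row 1: (1,1)N 1/1 satisfied · (1,3)N 3/3 satisfied · (1,4)N 4/4 satisfied · (1,5)N 4/5 satisfied · (1,6)N 4/5 satisfied · (1,7)N 2/3 satisfied
Row 2: (2,2)N 3/5 satisfied · (2,4)N 5/7 satisfied · (2,5)N 5/7 satisfied · (2,6)S 1/7 not · (2,7)N 2/4 satisfied
Row 3: (3,1)S 1/3 satisfied · (3,2)N 1/5 not · (3,3)S 3/6 satisfied · (3,4)S 4/7 satisfied · (3,5)N 2/6 satisfied · (3,7)S 1/2 satisfied
Row 4: (4,1)S 1/3 satisfied · (4,3)S 4/5 satisfied · (4,4)S 5/7 satisfied · (4,5)S 3/5 satisfied
Row 5: (5,1)N 0/1 not · (5,3)S 2/2 satisfied · (5,5)N 0/3 not · (5,6)S 1/3 satisfied · (5,7)N 0/1 not
For instance (2,6) has only 1/7 same-type neighbors, below 1/4.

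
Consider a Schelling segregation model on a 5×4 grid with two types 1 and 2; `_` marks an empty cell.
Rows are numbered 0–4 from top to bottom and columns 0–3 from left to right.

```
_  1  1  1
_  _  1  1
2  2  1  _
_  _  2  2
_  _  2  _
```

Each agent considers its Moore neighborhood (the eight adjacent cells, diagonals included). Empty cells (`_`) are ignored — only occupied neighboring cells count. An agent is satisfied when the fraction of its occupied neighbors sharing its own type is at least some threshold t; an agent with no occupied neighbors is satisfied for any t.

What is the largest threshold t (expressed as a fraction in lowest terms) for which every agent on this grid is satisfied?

Row 0: (0,1)1 2/2 · (0,2)1 4/4 · (0,3)1 3/3
Row 1: (1,2)1 5/6 · (1,3)1 4/4
Row 2: (2,0)2 1/1 · (2,1)2 2/4 · (2,2)1 2/5
Row 3: (3,2)2 3/4 · (3,3)2 2/3
Row 4: (4,2)2 2/2
The smallest same-type fraction is 2/5 at (2,2), which reduces to 2/5. Any threshold above that leaves this agent unsatisfied.

2/5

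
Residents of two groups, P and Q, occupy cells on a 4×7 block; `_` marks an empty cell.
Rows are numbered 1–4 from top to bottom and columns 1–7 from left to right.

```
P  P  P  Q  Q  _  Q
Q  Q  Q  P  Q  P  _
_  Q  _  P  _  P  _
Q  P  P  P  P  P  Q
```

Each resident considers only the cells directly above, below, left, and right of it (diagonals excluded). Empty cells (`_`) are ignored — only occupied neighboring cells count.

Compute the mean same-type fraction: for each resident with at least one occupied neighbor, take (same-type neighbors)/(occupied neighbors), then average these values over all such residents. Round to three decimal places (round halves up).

Row 1: (1,1)P 1/2 · (1,2)P 2/3 · (1,3)P 1/3 · (1,4)Q 1/3 · (1,5)Q 2/2 · (1,7)Q — no occupied neighbors
Row 2: (2,1)Q 1/2 · (2,2)Q 3/4 · (2,3)Q 1/3 · (2,4)P 1/4 · (2,5)Q 1/3 · (2,6)P 1/2
Row 3: (3,2)Q 1/2 · (3,4)P 2/2 · (3,6)P 2/2
Row 4: (4,1)Q 0/1 · (4,2)P 1/3 · (4,3)P 2/2 · (4,4)P 3/3 · (4,5)P 2/2 · (4,6)P 2/3 · (4,7)Q 0/1
Sum over 21 residents: 1/2 + 2/3 + 1/3 + 1/3 + 2/2 + 1/2 + 3/4 + 1/3 + 1/4 + 1/3 + 1/2 + 1/2 + 2/2 + 2/2 + 0/1 + 1/3 + 2/2 + 3/3 + 2/2 + 2/3 + 0/1 = 12; mean = 12 ÷ 21 = 4/7 = 0.571428… → 0.571.

0.571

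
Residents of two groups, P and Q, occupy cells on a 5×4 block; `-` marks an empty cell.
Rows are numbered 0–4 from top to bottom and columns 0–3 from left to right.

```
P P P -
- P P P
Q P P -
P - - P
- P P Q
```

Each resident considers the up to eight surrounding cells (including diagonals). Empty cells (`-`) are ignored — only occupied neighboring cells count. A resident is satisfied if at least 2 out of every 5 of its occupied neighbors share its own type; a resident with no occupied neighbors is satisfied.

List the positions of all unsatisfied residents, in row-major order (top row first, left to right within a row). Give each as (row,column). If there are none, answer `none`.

(2,0), (4,3)

(0,0)P 2/2 satisfied
(0,1)P 4/4 satisfied
(0,2)P 4/4 satisfied
(1,1)P 6/7 satisfied
(1,2)P 6/6 satisfied
(1,3)P 3/3 satisfied
(2,0)Q 0/3 not
(2,1)P 4/5 satisfied
(2,2)P 5/5 satisfied
(3,0)P 2/3 satisfied
(3,3)P 2/3 satisfied
(4,1)P 2/2 satisfied
(4,2)P 2/3 satisfied
(4,3)Q 0/2 not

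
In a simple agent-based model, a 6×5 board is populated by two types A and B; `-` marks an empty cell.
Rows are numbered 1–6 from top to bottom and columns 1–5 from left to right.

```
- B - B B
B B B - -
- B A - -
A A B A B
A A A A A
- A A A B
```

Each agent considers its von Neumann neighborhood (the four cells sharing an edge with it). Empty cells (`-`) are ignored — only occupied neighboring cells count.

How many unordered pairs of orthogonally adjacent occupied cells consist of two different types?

11

Scan each occupied cell's neighbors to the right and below so each pair is counted once.
From row 1: 0 unlike of 2 pairs (running 0/2).
From row 2: 1 unlike of 4 pairs (running 1/6).
From row 3: 3 unlike of 3 pairs (running 4/9).
From row 4: 5 unlike of 9 pairs (running 9/18).
From row 5: 1 unlike of 8 pairs (running 10/26).
From row 6: 1 unlike of 3 pairs (running 11/29).
Total adjacent occupied pairs: 29; unlike-type pairs: 11.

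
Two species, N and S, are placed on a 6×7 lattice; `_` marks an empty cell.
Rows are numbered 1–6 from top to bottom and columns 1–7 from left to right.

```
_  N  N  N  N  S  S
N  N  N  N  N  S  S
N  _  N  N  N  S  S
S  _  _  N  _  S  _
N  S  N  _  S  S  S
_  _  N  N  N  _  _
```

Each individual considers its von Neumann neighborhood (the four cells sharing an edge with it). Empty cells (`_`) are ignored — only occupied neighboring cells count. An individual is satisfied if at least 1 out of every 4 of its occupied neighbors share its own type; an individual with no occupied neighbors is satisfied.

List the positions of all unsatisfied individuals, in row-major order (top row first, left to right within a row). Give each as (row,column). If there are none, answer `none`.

Row 1: (1,2)N 2/2 ✓ · (1,3)N 3/3 ✓ · (1,4)N 3/3 ✓ · (1,5)N 2/3 ✓ · (1,6)S 2/3 ✓ · (1,7)S 2/2 ✓
Row 2: (2,1)N 2/2 ✓ · (2,2)N 3/3 ✓ · (2,3)N 4/4 ✓ · (2,4)N 4/4 ✓ · (2,5)N 3/4 ✓ · (2,6)S 3/4 ✓ · (2,7)S 3/3 ✓
Row 3: (3,1)N 1/2 ✓ · (3,3)N 2/2 ✓ · (3,4)N 4/4 ✓ · (3,5)N 2/3 ✓ · (3,6)S 3/4 ✓ · (3,7)S 2/2 ✓
Row 4: (4,1)S 0/2 ✗ · (4,4)N 1/1 ✓ · (4,6)S 2/2 ✓
Row 5: (5,1)N 0/2 ✗ · (5,2)S 0/2 ✗ · (5,3)N 1/2 ✓ · (5,5)S 1/2 ✓ · (5,6)S 3/3 ✓ · (5,7)S 1/1 ✓
Row 6: (6,3)N 2/2 ✓ · (6,4)N 2/2 ✓ · (6,5)N 1/2 ✓

(4,1), (5,1), (5,2)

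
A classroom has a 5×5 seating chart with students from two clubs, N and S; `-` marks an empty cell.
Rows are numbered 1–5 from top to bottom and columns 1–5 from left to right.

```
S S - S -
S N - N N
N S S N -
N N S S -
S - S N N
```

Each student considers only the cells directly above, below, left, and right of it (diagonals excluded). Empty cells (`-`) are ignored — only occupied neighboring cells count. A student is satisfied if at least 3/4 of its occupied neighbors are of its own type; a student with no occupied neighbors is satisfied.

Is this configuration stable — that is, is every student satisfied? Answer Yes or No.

Row 1: (1,1)S 2/2 ✓ · (1,2)S 1/2 ✗ · (1,4)S 0/1 ✗
Row 2: (2,1)S 1/3 ✗ · (2,2)N 0/3 ✗ · (2,4)N 2/3 ✗ · (2,5)N 1/1 ✓
Row 3: (3,1)N 1/3 ✗ · (3,2)S 1/4 ✗ · (3,3)S 2/3 ✗ · (3,4)N 1/3 ✗
Row 4: (4,1)N 2/3 ✗ · (4,2)N 1/3 ✗ · (4,3)S 3/4 ✓ · (4,4)S 1/3 ✗
Row 5: (5,1)S 0/1 ✗ · (5,3)S 1/2 ✗ · (5,4)N 1/3 ✗ · (5,5)N 1/1 ✓
For instance (1,2) has only 1/2 same-type neighbors, below 3/4.

No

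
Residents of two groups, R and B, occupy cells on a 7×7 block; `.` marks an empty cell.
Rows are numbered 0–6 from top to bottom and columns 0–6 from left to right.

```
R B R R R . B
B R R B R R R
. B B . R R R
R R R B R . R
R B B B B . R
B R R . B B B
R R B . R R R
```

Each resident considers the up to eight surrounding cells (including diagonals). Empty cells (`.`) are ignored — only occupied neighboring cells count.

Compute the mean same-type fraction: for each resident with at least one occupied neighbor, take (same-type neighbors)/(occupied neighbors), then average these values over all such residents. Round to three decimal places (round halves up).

0.492

(0,0)R 1/3
(0,1)B 1/5
(0,2)R 3/5
(0,3)R 4/5
(0,4)R 3/4
(0,6)B 0/2
(1,0)B 2/4
(1,1)R 3/7
(1,2)R 3/7
(1,3)B 1/7
(1,4)R 5/6
(1,5)R 6/7
(1,6)R 3/4
(2,1)B 2/7
(2,2)B 3/7
(2,4)R 4/6
(2,5)R 7/7
(2,6)R 4/4
(3,0)R 2/4
(3,1)R 3/7
(3,2)R 1/7
(3,3)B 4/7
(3,4)R 2/5
(3,6)R 3/3
(4,0)R 3/5
(4,1)B 2/8
(4,2)B 3/7
(4,3)B 4/7
(4,4)B 4/5
(4,6)R 1/3
(5,0)B 1/5
(5,1)R 4/8
(5,2)R 2/6
(5,4)B 3/5
(5,5)B 3/7
(5,6)B 1/4
(6,0)R 2/3
(6,1)R 3/5
(6,2)B 0/3
(6,4)R 1/3
(6,5)R 2/5
(6,6)R 1/3
Sum over 42 residents: 1/3 + 1/5 + 3/5 + 4/5 + 3/4 + 0/2 + 2/4 + 3/7 + 3/7 + 1/7 + 5/6 + 6/7 + 3/4 + 2/7 + 3/7 + 4/6 + 7/7 + 4/4 + 2/4 + 3/7 + 1/7 + 4/7 + 2/5 + 3/3 + 3/5 + 2/8 + 3/7 + 4/7 + 4/5 + 1/3 + 1/5 + 4/8 + 2/6 + 3/5 + 3/7 + 1/4 + 2/3 + 3/5 + 0/3 + 1/3 + 2/5 + 1/3 = 2171/105; mean = 2171/105 ÷ 42 = 2171/4410 = 0.492290… → 0.492.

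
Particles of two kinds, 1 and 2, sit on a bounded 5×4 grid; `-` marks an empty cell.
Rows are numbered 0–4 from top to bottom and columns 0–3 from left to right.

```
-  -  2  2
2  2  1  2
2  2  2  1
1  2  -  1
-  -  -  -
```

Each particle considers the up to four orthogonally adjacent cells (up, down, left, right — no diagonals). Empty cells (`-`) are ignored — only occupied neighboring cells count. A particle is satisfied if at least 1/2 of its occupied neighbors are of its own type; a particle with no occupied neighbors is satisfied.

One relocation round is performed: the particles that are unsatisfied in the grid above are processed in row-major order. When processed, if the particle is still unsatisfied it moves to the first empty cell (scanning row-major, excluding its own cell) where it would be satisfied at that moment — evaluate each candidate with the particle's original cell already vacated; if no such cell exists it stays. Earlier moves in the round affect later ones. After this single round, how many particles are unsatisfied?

0

Initially unsatisfied (in order): (1,2), (1,3), (2,2), (2,3), (3,0).
  (1,2) → (4,0).
  (1,3): now satisfied by earlier moves; stays.
  (2,2): now satisfied by earlier moves; stays.
  (2,3) → (4,1).
  (3,0) → (4,2).
Resulting grid:
- - 2 2
2 2 - 2
2 2 2 -
- 2 - 1
1 1 1 -
All satisfied now.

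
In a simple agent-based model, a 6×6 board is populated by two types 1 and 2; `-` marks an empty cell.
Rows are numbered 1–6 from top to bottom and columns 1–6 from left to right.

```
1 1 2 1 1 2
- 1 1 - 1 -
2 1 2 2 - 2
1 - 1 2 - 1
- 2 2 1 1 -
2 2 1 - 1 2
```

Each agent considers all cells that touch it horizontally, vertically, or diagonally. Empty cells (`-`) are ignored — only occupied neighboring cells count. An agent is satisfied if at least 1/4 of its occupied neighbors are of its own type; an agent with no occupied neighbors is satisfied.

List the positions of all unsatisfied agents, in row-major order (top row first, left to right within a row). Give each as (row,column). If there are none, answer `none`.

Row 1: (1,1)1 2/2 ok · (1,2)1 3/4 ok · (1,3)2 0/4 unhappy · (1,4)1 3/4 ok · (1,5)1 2/3 ok · (1,6)2 0/2 unhappy
Row 2: (2,2)1 4/7 ok · (2,3)1 4/7 ok · (2,5)1 2/5 ok
Row 3: (3,1)2 0/3 unhappy · (3,2)1 4/6 ok · (3,3)2 2/6 ok · (3,4)2 2/5 ok · (3,6)2 0/2 unhappy
Row 4: (4,1)1 1/3 ok · (4,3)1 2/7 ok · (4,4)2 3/6 ok · (4,6)1 1/2 ok
Row 5: (5,2)2 3/6 ok · (5,3)2 3/6 ok · (5,4)1 4/6 ok · (5,5)1 3/5 ok
Row 6: (6,1)2 2/2 ok · (6,2)2 3/4 ok · (6,3)1 1/4 ok · (6,5)1 2/3 ok · (6,6)2 0/2 unhappy

(1,3), (1,6), (3,1), (3,6), (6,6)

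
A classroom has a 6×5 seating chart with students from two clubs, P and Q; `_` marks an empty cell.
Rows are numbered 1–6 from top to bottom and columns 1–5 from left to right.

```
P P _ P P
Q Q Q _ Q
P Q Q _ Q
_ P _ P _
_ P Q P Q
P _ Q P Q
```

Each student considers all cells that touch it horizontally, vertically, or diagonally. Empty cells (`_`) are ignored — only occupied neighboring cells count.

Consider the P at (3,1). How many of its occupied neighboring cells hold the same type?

Occupied neighbors of (3,1): (2,1)=Q, (2,2)=Q, (3,2)=Q, (4,2)=P.
Same type (P): 1 of 4.

1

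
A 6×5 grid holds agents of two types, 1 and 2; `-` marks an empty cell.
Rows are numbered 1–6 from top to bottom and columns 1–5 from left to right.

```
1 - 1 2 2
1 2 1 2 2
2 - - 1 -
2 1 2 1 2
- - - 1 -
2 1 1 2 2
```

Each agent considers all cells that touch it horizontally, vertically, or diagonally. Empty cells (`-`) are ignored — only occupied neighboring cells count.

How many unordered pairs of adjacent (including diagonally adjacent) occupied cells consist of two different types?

Scan each occupied cell's neighbors to the right and below (and the two forward diagonals) so each pair is counted once.
From row 1: 5 unlike of 12 pairs (running 5/12).
From row 2: 6 unlike of 9 pairs (running 11/21).
From row 3: 3 unlike of 5 pairs (running 14/26).
From row 4: 6 unlike of 7 pairs (running 20/33).
From row 5: 2 unlike of 3 pairs (running 22/36).
From row 6: 2 unlike of 4 pairs (running 24/40).
Total adjacent occupied pairs: 40; unlike-type pairs: 24.

24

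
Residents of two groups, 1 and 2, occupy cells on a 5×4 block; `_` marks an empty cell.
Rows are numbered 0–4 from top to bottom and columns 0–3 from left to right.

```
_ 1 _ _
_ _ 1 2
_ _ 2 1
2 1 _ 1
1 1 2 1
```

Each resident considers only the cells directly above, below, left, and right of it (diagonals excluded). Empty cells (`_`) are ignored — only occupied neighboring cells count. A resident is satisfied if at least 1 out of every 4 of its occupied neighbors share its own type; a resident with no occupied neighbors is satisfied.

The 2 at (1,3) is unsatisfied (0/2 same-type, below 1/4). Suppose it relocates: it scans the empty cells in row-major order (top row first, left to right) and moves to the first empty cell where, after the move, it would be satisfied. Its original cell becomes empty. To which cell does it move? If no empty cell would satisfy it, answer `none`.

Vacating (1,3). Empty cells in order:
  (0,0): 0/1 same-type → still unsatisfied.
  (0,2): 0/2 same-type → still unsatisfied.
  (0,3): 0/0 same-type → satisfied — stop here.

(0,3)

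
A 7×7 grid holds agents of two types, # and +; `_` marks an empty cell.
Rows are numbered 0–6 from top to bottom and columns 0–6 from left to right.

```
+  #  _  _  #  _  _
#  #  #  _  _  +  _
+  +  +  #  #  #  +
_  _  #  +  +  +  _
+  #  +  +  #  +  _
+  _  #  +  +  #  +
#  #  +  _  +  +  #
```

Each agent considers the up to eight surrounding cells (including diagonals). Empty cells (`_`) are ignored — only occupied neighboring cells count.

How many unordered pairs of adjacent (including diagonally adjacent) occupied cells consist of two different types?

51

Scan each occupied cell's neighbors to the right and below (and the two forward diagonals) so each pair is counted once.
Row 0: +(0,0)–#(0,1)≠ +(0,0)–#(1,0)≠ +(0,0)–#(1,1)≠ #(0,1)–#(1,1)= #(0,1)–#(1,2)= #(0,1)–#(1,0)= #(0,4)–+(1,5)≠  → 4/7 unlike.
Row 1: #(1,0)–#(1,1)= #(1,0)–+(2,0)≠ #(1,0)–+(2,1)≠ #(1,1)–#(1,2)= #(1,1)–+(2,1)≠ #(1,1)–+(2,2)≠ #(1,1)–+(2,0)≠ #(1,2)–+(2,2)≠ #(1,2)–#(2,3)= #(1,2)–+(2,1)≠ +(1,5)–#(2,5)≠ +(1,5)–+(2,6)= +(1,5)–#(2,4)≠  → 9/13 unlike.
Row 2: +(2,0)–+(2,1)= +(2,1)–+(2,2)= +(2,1)–#(3,2)≠ +(2,2)–#(2,3)≠ +(2,2)–#(3,2)≠ +(2,2)–+(3,3)= #(2,3)–#(2,4)= #(2,3)–+(3,3)≠ #(2,3)–+(3,4)≠ #(2,3)–#(3,2)= #(2,4)–#(2,5)= #(2,4)–+(3,4)≠ #(2,4)–+(3,5)≠ #(2,4)–+(3,3)≠ #(2,5)–+(2,6)≠ #(2,5)–+(3,5)≠ #(2,5)–+(3,4)≠ +(2,6)–+(3,5)=  → 11/18 unlike.
Row 3: #(3,2)–+(3,3)≠ #(3,2)–+(4,2)≠ #(3,2)–+(4,3)≠ #(3,2)–#(4,1)= +(3,3)–+(3,4)= +(3,3)–+(4,3)= +(3,3)–#(4,4)≠ +(3,3)–+(4,2)= +(3,4)–+(3,5)= +(3,4)–#(4,4)≠ +(3,4)–+(4,5)= +(3,4)–+(4,3)= +(3,5)–+(4,5)= +(3,5)–#(4,4)≠  → 6/14 unlike.
Row 4: +(4,0)–#(4,1)≠ +(4,0)–+(5,0)= #(4,1)–+(4,2)≠ #(4,1)–#(5,2)= #(4,1)–+(5,0)≠ +(4,2)–+(4,3)= +(4,2)–#(5,2)≠ +(4,2)–+(5,3)= +(4,3)–#(4,4)≠ +(4,3)–+(5,3)= +(4,3)–+(5,4)= +(4,3)–#(5,2)≠ #(4,4)–+(4,5)≠ #(4,4)–+(5,4)≠ #(4,4)–#(5,5)= #(4,4)–+(5,3)≠ +(4,5)–#(5,5)≠ +(4,5)–+(5,6)= +(4,5)–+(5,4)=  → 10/19 unlike.
Row 5: +(5,0)–#(6,0)≠ +(5,0)–#(6,1)≠ #(5,2)–+(5,3)≠ #(5,2)–+(6,2)≠ #(5,2)–#(6,1)= +(5,3)–+(5,4)= +(5,3)–+(6,4)= +(5,3)–+(6,2)= +(5,4)–#(5,5)≠ +(5,4)–+(6,4)= +(5,4)–+(6,5)= #(5,5)–+(5,6)≠ #(5,5)–+(6,5)≠ #(5,5)–#(6,6)= #(5,5)–+(6,4)≠ +(5,6)–#(6,6)≠ +(5,6)–+(6,5)=  → 9/17 unlike.
Row 6: #(6,0)–#(6,1)= #(6,1)–+(6,2)≠ +(6,4)–+(6,5)= +(6,5)–#(6,6)≠  → 2/4 unlike.
Total adjacent occupied pairs: 92; unlike-type pairs: 51.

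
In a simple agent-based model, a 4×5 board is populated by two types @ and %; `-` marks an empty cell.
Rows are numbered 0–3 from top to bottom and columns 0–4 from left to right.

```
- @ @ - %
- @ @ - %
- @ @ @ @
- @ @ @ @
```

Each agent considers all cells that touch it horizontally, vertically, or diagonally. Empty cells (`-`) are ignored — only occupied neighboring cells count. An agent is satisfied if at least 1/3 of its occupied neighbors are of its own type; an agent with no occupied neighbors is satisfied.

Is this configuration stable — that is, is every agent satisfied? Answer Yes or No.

(0,1)@ 3/3 ok
(0,2)@ 3/3 ok
(0,4)% 1/1 ok
(1,1)@ 5/5 ok
(1,2)@ 6/6 ok
(1,4)% 1/3 ok
(2,1)@ 5/5 ok
(2,2)@ 7/7 ok
(2,3)@ 6/7 ok
(2,4)@ 3/4 ok
(3,1)@ 3/3 ok
(3,2)@ 5/5 ok
(3,3)@ 5/5 ok
(3,4)@ 3/3 ok
All meet the threshold, so the configuration is stable.

Yes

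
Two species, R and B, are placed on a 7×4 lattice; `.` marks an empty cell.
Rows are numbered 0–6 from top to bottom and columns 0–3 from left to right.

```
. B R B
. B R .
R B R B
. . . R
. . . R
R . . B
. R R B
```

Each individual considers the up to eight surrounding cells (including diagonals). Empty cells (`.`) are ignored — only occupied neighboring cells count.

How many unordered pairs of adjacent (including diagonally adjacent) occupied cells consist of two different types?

Scan each occupied cell's neighbors to the right and below (and the two forward diagonals) so each pair is counted once.
From row 0: 5 unlike of 7 pairs (running 5/7).
From row 1: 5 unlike of 7 pairs (running 10/14).
From row 2: 4 unlike of 5 pairs (running 14/19).
From row 3: 0 unlike of 1 pairs (running 14/20).
From row 4: 1 unlike of 1 pairs (running 15/21).
From row 5: 1 unlike of 3 pairs (running 16/24).
From row 6: 1 unlike of 2 pairs (running 17/26).
Total adjacent occupied pairs: 26; unlike-type pairs: 17.

17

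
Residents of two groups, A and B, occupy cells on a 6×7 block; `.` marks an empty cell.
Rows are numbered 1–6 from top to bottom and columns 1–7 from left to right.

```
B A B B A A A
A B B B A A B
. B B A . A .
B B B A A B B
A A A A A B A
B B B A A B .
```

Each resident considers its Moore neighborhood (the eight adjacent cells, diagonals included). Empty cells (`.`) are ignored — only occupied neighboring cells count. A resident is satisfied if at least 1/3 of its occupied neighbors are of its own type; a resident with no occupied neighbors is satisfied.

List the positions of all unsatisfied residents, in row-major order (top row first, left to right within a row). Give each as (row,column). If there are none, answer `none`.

(1,2), (2,1), (2,7), (5,1), (5,2), (5,7), (6,3), (6,6)

Row 1: (1,1)B 1/3 ok · (1,2)A 1/5 unhappy · (1,3)B 4/5 ok · (1,4)B 3/5 ok · (1,5)A 3/5 ok · (1,6)A 4/5 ok · (1,7)A 2/3 ok
Row 2: (2,1)A 1/4 unhappy · (2,2)B 5/7 ok · (2,3)B 6/8 ok · (2,4)B 4/7 ok · (2,5)A 5/7 ok · (2,6)A 5/6 ok · (2,7)B 0/4 unhappy
Row 3: (3,2)B 6/7 ok · (3,3)B 6/8 ok · (3,4)A 3/7 ok · (3,6)A 3/6 ok
Row 4: (4,1)B 2/4 ok · (4,2)B 4/7 ok · (4,3)B 3/8 ok · (4,4)A 5/7 ok · (4,5)A 5/7 ok · (4,6)B 2/6 ok · (4,7)B 2/4 ok
Row 5: (5,1)A 1/5 unhappy · (5,2)A 2/8 unhappy · (5,3)A 4/8 ok · (5,4)A 6/8 ok · (5,5)A 5/8 ok · (5,6)B 3/7 ok · (5,7)A 0/4 unhappy
Row 6: (6,1)B 1/3 ok · (6,2)B 2/5 ok · (6,3)B 1/5 unhappy · (6,4)A 4/5 ok · (6,5)A 3/5 ok · (6,6)B 1/4 unhappy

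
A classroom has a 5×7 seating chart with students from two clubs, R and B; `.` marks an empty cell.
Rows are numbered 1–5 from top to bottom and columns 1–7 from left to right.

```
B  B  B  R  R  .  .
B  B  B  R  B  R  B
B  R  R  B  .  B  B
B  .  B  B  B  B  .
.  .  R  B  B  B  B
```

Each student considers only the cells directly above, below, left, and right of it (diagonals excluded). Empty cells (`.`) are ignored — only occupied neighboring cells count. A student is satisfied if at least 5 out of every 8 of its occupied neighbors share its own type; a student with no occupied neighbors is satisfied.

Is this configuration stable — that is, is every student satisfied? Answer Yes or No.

Row 1: (1,1)B 2/2 ✓ · (1,2)B 3/3 ✓ · (1,3)B 2/3 ✓ · (1,4)R 2/3 ✓ · (1,5)R 1/2 ✗
Row 2: (2,1)B 3/3 ✓ · (2,2)B 3/4 ✓ · (2,3)B 2/4 ✗ · (2,4)R 1/4 ✗ · (2,5)B 0/3 ✗ · (2,6)R 0/3 ✗ · (2,7)B 1/2 ✗
Row 3: (3,1)B 2/3 ✓ · (3,2)R 1/3 ✗ · (3,3)R 1/4 ✗ · (3,4)B 1/3 ✗ · (3,6)B 2/3 ✓ · (3,7)B 2/2 ✓
Row 4: (4,1)B 1/1 ✓ · (4,3)B 1/3 ✗ · (4,4)B 4/4 ✓ · (4,5)B 3/3 ✓ · (4,6)B 3/3 ✓
Row 5: (5,3)R 0/2 ✗ · (5,4)B 2/3 ✓ · (5,5)B 3/3 ✓ · (5,6)B 3/3 ✓ · (5,7)B 1/1 ✓
For instance (1,5) has only 1/2 same-type neighbors, below 5/8.

No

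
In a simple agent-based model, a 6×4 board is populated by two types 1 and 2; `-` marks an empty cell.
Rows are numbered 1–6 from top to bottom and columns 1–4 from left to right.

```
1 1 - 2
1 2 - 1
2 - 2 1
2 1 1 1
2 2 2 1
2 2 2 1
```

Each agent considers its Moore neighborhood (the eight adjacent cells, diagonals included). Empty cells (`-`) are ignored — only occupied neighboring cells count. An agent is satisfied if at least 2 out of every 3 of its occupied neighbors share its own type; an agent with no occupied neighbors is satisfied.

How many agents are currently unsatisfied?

Row 1: (1,1)1 2/3 ✓ · (1,2)1 2/3 ✓ · (1,4)2 0/1 ✗
Row 2: (2,1)1 2/4 ✗ · (2,2)2 2/5 ✗ · (2,4)1 1/3 ✗
Row 3: (3,1)2 2/4 ✗ · (3,3)2 1/6 ✗ · (3,4)1 3/4 ✓
Row 4: (4,1)2 3/4 ✓ · (4,2)1 1/7 ✗ · (4,3)1 4/7 ✗ · (4,4)1 3/5 ✗
Row 5: (5,1)2 4/5 ✓ · (5,2)2 6/8 ✓ · (5,3)2 3/8 ✗ · (5,4)1 3/5 ✗
Row 6: (6,1)2 3/3 ✓ · (6,2)2 5/5 ✓ · (6,3)2 3/5 ✗ · (6,4)1 1/3 ✗
Unsatisfied: (1,4), (2,1), (2,2), (2,4), (3,1), (3,3), (4,2), (4,3), (4,4), (5,3), (5,4), (6,3), (6,4) — 13 in total.

13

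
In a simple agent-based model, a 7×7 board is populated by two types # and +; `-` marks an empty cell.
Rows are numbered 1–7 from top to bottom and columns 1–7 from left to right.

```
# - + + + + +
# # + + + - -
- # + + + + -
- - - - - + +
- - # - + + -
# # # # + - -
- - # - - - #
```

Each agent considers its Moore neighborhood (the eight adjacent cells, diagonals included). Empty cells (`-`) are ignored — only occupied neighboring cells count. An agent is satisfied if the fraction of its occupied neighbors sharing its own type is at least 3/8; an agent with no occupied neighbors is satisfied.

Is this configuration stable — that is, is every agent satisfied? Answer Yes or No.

Yes

Row 1: (1,1)# 2/2 satisfied · (1,3)+ 3/4 satisfied · (1,4)+ 5/5 satisfied · (1,5)+ 4/4 satisfied · (1,6)+ 3/3 satisfied · (1,7)+ 1/1 satisfied
Row 2: (2,1)# 3/3 satisfied · (2,2)# 3/6 satisfied · (2,3)+ 5/7 satisfied · (2,4)+ 8/8 satisfied · (2,5)+ 7/7 satisfied
Row 3: (3,2)# 2/4 satisfied · (3,3)+ 3/5 satisfied · (3,4)+ 5/5 satisfied · (3,5)+ 5/5 satisfied · (3,6)+ 4/4 satisfied
Row 4: (4,6)+ 5/5 satisfied · (4,7)+ 3/3 satisfied
Row 5: (5,3)# 3/3 satisfied · (5,5)+ 3/4 satisfied · (5,6)+ 4/4 satisfied
Row 6: (6,1)# 1/1 satisfied · (6,2)# 4/4 satisfied · (6,3)# 4/4 satisfied · (6,4)# 3/5 satisfied · (6,5)+ 2/3 satisfied
Row 7: (7,3)# 3/3 satisfied · (7,7)# 0/0 satisfied
All meet the threshold, so the configuration is stable.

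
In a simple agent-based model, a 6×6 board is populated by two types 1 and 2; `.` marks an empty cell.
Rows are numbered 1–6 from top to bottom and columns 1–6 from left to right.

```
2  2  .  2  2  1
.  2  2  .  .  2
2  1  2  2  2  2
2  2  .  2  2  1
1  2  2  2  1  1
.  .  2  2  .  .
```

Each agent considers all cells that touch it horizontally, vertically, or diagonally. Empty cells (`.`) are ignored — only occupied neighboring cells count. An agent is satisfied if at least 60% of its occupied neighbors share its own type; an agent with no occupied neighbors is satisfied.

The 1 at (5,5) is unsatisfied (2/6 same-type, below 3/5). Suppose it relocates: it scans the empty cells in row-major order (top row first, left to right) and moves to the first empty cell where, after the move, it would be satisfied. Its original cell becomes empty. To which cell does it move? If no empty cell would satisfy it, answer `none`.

Vacating (5,5). Empty cells in order:
  (1,3): 0/4 same-type → still unsatisfied.
  (2,1): 1/5 same-type → still unsatisfied.
  (2,4): 0/6 same-type → still unsatisfied.
  (2,5): 1/7 same-type → still unsatisfied.
  (4,3): 1/8 same-type → still unsatisfied.
  (6,1): 1/2 same-type → still unsatisfied.
  (6,2): 1/4 same-type → still unsatisfied.
  (6,5): 1/3 same-type → still unsatisfied.
  (6,6): 1/1 same-type → satisfied — stop here.

(6,6)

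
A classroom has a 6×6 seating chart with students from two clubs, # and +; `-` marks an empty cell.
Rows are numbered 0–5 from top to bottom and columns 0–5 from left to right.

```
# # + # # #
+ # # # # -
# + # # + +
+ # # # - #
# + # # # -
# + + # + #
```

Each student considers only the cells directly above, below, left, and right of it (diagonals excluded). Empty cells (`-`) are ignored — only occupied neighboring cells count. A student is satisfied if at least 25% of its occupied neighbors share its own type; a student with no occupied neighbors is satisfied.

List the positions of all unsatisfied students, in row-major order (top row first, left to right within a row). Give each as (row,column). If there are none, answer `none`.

(0,0)# 1/2 ok
(0,1)# 2/3 ok
(0,2)+ 0/3 unhappy
(0,3)# 2/3 ok
(0,4)# 3/3 ok
(0,5)# 1/1 ok
(1,0)+ 0/3 unhappy
(1,1)# 2/4 ok
(1,2)# 3/4 ok
(1,3)# 4/4 ok
(1,4)# 2/3 ok
(2,0)# 0/3 unhappy
(2,1)+ 0/4 unhappy
(2,2)# 3/4 ok
(2,3)# 3/4 ok
(2,4)+ 1/3 ok
(2,5)+ 1/2 ok
(3,0)+ 0/3 unhappy
(3,1)# 1/4 ok
(3,2)# 4/4 ok
(3,3)# 3/3 ok
(3,5)# 0/1 unhappy
(4,0)# 1/3 ok
(4,1)+ 1/4 ok
(4,2)# 2/4 ok
(4,3)# 4/4 ok
(4,4)# 1/2 ok
(5,0)# 1/2 ok
(5,1)+ 2/3 ok
(5,2)+ 1/3 ok
(5,3)# 1/3 ok
(5,4)+ 0/3 unhappy
(5,5)# 0/1 unhappy

(0,2), (1,0), (2,0), (2,1), (3,0), (3,5), (5,4), (5,5)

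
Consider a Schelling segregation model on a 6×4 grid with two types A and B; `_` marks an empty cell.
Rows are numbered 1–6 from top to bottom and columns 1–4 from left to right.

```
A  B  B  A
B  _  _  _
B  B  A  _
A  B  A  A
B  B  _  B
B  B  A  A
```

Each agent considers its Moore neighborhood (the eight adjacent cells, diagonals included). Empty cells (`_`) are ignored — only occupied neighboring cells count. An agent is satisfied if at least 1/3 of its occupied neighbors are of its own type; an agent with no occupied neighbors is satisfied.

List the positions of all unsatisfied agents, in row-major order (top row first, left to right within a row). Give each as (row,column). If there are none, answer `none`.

(1,1), (1,4), (4,1), (5,4), (6,3)

(1,1)A 0/2 unhappy
(1,2)B 2/3 ok
(1,3)B 1/2 ok
(1,4)A 0/1 unhappy
(2,1)B 3/4 ok
(3,1)B 3/4 ok
(3,2)B 3/6 ok
(3,3)A 2/4 ok
(4,1)A 0/5 unhappy
(4,2)B 4/7 ok
(4,3)A 2/6 ok
(4,4)A 2/3 ok
(5,1)B 4/5 ok
(5,2)B 4/7 ok
(5,4)B 0/4 unhappy
(6,1)B 3/3 ok
(6,2)B 3/4 ok
(6,3)A 1/4 unhappy
(6,4)A 1/2 ok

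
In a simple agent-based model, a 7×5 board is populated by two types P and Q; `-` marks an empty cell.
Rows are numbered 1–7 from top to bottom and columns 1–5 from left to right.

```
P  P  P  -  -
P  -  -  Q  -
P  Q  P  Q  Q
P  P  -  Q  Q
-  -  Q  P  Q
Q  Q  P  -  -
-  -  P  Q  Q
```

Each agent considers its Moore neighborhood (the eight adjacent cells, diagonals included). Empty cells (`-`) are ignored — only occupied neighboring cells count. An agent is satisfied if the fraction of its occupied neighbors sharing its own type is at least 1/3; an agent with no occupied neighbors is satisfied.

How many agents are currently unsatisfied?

3

(1,1)P 2/2 satisfied
(1,2)P 3/3 satisfied
(1,3)P 1/2 satisfied
(2,1)P 3/4 satisfied
(2,4)Q 2/4 satisfied
(3,1)P 3/4 satisfied
(3,2)Q 0/5 not
(3,3)P 1/5 not
(3,4)Q 4/5 satisfied
(3,5)Q 4/4 satisfied
(4,1)P 2/3 satisfied
(4,2)P 3/5 satisfied
(4,4)Q 5/7 satisfied
(4,5)Q 4/5 satisfied
(5,3)Q 2/5 satisfied
(5,4)P 1/5 not
(5,5)Q 2/3 satisfied
(6,1)Q 1/1 satisfied
(6,2)Q 2/4 satisfied
(6,3)P 2/5 satisfied
(7,3)P 1/3 satisfied
(7,4)Q 1/3 satisfied
(7,5)Q 1/1 satisfied
Unsatisfied: (3,2), (3,3), (5,4) — 3 in total.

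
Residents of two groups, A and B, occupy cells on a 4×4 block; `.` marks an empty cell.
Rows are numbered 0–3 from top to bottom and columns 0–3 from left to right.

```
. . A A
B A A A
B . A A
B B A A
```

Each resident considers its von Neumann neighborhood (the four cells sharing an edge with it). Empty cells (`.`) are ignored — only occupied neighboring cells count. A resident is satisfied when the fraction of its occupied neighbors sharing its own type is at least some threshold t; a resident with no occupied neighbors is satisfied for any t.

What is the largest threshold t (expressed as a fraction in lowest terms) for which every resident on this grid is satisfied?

Row 0: (0,2)A 2/2 · (0,3)A 2/2
Row 1: (1,0)B 1/2 · (1,1)A 1/2 · (1,2)A 4/4 · (1,3)A 3/3
Row 2: (2,0)B 2/2 · (2,2)A 3/3 · (2,3)A 3/3
Row 3: (3,0)B 2/2 · (3,1)B 1/2 · (3,2)A 2/3 · (3,3)A 2/2
The smallest same-type fraction is 1/2 at (1,0), which reduces to 1/2. Any threshold above that leaves this resident unsatisfied.

1/2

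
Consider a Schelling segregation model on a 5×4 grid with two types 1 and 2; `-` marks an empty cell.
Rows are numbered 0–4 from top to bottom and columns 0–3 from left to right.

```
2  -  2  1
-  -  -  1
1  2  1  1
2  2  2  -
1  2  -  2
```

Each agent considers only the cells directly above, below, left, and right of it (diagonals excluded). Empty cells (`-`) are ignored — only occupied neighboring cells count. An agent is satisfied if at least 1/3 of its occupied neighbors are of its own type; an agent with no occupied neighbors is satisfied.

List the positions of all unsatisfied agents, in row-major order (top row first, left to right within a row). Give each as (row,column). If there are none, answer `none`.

(0,0)2 0/0 ok
(0,2)2 0/1 unhappy
(0,3)1 1/2 ok
(1,3)1 2/2 ok
(2,0)1 0/2 unhappy
(2,1)2 1/3 ok
(2,2)1 1/3 ok
(2,3)1 2/2 ok
(3,0)2 1/3 ok
(3,1)2 4/4 ok
(3,2)2 1/2 ok
(4,0)1 0/2 unhappy
(4,1)2 1/2 ok
(4,3)2 0/0 ok

(0,2), (2,0), (4,0)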